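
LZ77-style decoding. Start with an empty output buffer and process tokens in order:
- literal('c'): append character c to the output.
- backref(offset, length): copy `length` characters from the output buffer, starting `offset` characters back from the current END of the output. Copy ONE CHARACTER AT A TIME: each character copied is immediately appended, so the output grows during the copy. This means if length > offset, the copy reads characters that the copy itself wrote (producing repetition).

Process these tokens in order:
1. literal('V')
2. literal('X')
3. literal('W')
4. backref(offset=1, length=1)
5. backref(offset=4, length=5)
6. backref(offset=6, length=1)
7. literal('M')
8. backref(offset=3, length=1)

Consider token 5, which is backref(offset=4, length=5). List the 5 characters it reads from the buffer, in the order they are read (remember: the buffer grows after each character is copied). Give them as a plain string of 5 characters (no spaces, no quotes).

Answer: VXWWV

Derivation:
Token 1: literal('V'). Output: "V"
Token 2: literal('X'). Output: "VX"
Token 3: literal('W'). Output: "VXW"
Token 4: backref(off=1, len=1). Copied 'W' from pos 2. Output: "VXWW"
Token 5: backref(off=4, len=5). Buffer before: "VXWW" (len 4)
  byte 1: read out[0]='V', append. Buffer now: "VXWWV"
  byte 2: read out[1]='X', append. Buffer now: "VXWWVX"
  byte 3: read out[2]='W', append. Buffer now: "VXWWVXW"
  byte 4: read out[3]='W', append. Buffer now: "VXWWVXWW"
  byte 5: read out[4]='V', append. Buffer now: "VXWWVXWWV"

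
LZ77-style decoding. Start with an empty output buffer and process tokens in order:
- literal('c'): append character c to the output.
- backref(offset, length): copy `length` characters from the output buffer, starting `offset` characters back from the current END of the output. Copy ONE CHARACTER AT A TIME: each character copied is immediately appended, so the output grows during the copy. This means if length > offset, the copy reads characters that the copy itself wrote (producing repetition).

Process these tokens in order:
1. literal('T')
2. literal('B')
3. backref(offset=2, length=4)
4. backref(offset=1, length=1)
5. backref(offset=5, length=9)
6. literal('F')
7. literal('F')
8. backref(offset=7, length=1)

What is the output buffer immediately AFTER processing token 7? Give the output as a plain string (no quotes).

Token 1: literal('T'). Output: "T"
Token 2: literal('B'). Output: "TB"
Token 3: backref(off=2, len=4) (overlapping!). Copied 'TBTB' from pos 0. Output: "TBTBTB"
Token 4: backref(off=1, len=1). Copied 'B' from pos 5. Output: "TBTBTBB"
Token 5: backref(off=5, len=9) (overlapping!). Copied 'TBTBBTBTB' from pos 2. Output: "TBTBTBBTBTBBTBTB"
Token 6: literal('F'). Output: "TBTBTBBTBTBBTBTBF"
Token 7: literal('F'). Output: "TBTBTBBTBTBBTBTBFF"

Answer: TBTBTBBTBTBBTBTBFF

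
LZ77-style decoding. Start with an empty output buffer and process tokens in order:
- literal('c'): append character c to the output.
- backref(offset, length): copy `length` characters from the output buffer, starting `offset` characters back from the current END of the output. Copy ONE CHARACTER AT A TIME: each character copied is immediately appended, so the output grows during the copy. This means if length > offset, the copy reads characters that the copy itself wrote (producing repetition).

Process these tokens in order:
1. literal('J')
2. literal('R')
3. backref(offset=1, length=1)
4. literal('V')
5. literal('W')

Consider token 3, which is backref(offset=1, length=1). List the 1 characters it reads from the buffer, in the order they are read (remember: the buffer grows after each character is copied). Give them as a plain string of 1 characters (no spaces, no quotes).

Token 1: literal('J'). Output: "J"
Token 2: literal('R'). Output: "JR"
Token 3: backref(off=1, len=1). Buffer before: "JR" (len 2)
  byte 1: read out[1]='R', append. Buffer now: "JRR"

Answer: R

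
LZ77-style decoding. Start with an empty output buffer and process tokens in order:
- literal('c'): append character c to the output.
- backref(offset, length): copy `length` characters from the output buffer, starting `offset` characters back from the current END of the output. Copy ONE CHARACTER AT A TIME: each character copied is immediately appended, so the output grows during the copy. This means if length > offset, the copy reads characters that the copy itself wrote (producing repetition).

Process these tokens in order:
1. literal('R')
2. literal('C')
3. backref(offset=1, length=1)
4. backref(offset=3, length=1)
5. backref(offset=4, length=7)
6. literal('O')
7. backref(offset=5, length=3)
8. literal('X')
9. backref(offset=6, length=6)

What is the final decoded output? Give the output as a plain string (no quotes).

Token 1: literal('R'). Output: "R"
Token 2: literal('C'). Output: "RC"
Token 3: backref(off=1, len=1). Copied 'C' from pos 1. Output: "RCC"
Token 4: backref(off=3, len=1). Copied 'R' from pos 0. Output: "RCCR"
Token 5: backref(off=4, len=7) (overlapping!). Copied 'RCCRRCC' from pos 0. Output: "RCCRRCCRRCC"
Token 6: literal('O'). Output: "RCCRRCCRRCCO"
Token 7: backref(off=5, len=3). Copied 'RRC' from pos 7. Output: "RCCRRCCRRCCORRC"
Token 8: literal('X'). Output: "RCCRRCCRRCCORRCX"
Token 9: backref(off=6, len=6). Copied 'CORRCX' from pos 10. Output: "RCCRRCCRRCCORRCXCORRCX"

Answer: RCCRRCCRRCCORRCXCORRCX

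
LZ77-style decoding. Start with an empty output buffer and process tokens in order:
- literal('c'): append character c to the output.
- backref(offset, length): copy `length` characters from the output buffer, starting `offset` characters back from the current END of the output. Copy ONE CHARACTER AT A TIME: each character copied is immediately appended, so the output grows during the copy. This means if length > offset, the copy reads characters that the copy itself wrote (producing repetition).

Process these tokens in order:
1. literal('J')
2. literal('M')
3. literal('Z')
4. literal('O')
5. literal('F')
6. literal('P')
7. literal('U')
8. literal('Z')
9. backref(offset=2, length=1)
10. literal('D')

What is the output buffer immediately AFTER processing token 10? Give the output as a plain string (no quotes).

Answer: JMZOFPUZUD

Derivation:
Token 1: literal('J'). Output: "J"
Token 2: literal('M'). Output: "JM"
Token 3: literal('Z'). Output: "JMZ"
Token 4: literal('O'). Output: "JMZO"
Token 5: literal('F'). Output: "JMZOF"
Token 6: literal('P'). Output: "JMZOFP"
Token 7: literal('U'). Output: "JMZOFPU"
Token 8: literal('Z'). Output: "JMZOFPUZ"
Token 9: backref(off=2, len=1). Copied 'U' from pos 6. Output: "JMZOFPUZU"
Token 10: literal('D'). Output: "JMZOFPUZUD"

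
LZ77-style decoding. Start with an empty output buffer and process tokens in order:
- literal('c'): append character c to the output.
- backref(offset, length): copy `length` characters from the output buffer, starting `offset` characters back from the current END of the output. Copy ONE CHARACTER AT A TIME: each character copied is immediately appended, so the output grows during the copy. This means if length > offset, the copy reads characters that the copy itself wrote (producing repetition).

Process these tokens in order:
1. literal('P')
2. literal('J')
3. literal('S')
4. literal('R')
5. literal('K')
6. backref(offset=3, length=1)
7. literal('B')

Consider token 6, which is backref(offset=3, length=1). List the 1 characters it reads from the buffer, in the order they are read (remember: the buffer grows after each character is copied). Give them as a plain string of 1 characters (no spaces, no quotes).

Answer: S

Derivation:
Token 1: literal('P'). Output: "P"
Token 2: literal('J'). Output: "PJ"
Token 3: literal('S'). Output: "PJS"
Token 4: literal('R'). Output: "PJSR"
Token 5: literal('K'). Output: "PJSRK"
Token 6: backref(off=3, len=1). Buffer before: "PJSRK" (len 5)
  byte 1: read out[2]='S', append. Buffer now: "PJSRKS"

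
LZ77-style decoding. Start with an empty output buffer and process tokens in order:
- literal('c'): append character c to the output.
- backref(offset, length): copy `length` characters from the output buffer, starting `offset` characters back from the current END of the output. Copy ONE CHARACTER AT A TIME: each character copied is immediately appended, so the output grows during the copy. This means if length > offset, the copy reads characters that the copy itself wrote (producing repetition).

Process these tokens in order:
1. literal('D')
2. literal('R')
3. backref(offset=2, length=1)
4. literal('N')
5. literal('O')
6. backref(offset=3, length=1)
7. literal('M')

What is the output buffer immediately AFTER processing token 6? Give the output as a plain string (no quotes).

Answer: DRDNOD

Derivation:
Token 1: literal('D'). Output: "D"
Token 2: literal('R'). Output: "DR"
Token 3: backref(off=2, len=1). Copied 'D' from pos 0. Output: "DRD"
Token 4: literal('N'). Output: "DRDN"
Token 5: literal('O'). Output: "DRDNO"
Token 6: backref(off=3, len=1). Copied 'D' from pos 2. Output: "DRDNOD"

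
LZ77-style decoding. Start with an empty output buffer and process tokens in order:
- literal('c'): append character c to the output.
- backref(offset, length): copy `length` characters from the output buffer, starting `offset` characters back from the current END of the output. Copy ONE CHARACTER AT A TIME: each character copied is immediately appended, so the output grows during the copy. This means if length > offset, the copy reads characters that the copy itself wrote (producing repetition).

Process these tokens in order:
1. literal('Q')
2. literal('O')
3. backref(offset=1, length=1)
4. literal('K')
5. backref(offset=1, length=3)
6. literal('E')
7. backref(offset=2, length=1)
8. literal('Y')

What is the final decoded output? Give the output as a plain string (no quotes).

Token 1: literal('Q'). Output: "Q"
Token 2: literal('O'). Output: "QO"
Token 3: backref(off=1, len=1). Copied 'O' from pos 1. Output: "QOO"
Token 4: literal('K'). Output: "QOOK"
Token 5: backref(off=1, len=3) (overlapping!). Copied 'KKK' from pos 3. Output: "QOOKKKK"
Token 6: literal('E'). Output: "QOOKKKKE"
Token 7: backref(off=2, len=1). Copied 'K' from pos 6. Output: "QOOKKKKEK"
Token 8: literal('Y'). Output: "QOOKKKKEKY"

Answer: QOOKKKKEKY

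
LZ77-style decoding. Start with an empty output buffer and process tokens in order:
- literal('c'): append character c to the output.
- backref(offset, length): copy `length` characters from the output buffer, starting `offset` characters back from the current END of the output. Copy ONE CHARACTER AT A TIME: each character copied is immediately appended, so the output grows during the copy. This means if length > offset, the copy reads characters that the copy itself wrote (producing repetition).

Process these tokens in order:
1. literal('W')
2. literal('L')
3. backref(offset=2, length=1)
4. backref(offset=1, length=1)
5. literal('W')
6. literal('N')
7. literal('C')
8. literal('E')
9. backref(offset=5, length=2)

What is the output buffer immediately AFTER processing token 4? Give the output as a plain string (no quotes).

Token 1: literal('W'). Output: "W"
Token 2: literal('L'). Output: "WL"
Token 3: backref(off=2, len=1). Copied 'W' from pos 0. Output: "WLW"
Token 4: backref(off=1, len=1). Copied 'W' from pos 2. Output: "WLWW"

Answer: WLWW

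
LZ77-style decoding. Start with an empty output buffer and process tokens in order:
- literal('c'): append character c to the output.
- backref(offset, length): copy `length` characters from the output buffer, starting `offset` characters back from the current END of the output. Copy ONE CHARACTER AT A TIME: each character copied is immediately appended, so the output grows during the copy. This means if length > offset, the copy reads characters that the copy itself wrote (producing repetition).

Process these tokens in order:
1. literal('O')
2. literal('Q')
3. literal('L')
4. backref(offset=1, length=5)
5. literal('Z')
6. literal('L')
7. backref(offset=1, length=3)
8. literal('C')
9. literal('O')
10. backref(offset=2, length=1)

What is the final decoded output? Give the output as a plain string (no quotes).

Token 1: literal('O'). Output: "O"
Token 2: literal('Q'). Output: "OQ"
Token 3: literal('L'). Output: "OQL"
Token 4: backref(off=1, len=5) (overlapping!). Copied 'LLLLL' from pos 2. Output: "OQLLLLLL"
Token 5: literal('Z'). Output: "OQLLLLLLZ"
Token 6: literal('L'). Output: "OQLLLLLLZL"
Token 7: backref(off=1, len=3) (overlapping!). Copied 'LLL' from pos 9. Output: "OQLLLLLLZLLLL"
Token 8: literal('C'). Output: "OQLLLLLLZLLLLC"
Token 9: literal('O'). Output: "OQLLLLLLZLLLLCO"
Token 10: backref(off=2, len=1). Copied 'C' from pos 13. Output: "OQLLLLLLZLLLLCOC"

Answer: OQLLLLLLZLLLLCOC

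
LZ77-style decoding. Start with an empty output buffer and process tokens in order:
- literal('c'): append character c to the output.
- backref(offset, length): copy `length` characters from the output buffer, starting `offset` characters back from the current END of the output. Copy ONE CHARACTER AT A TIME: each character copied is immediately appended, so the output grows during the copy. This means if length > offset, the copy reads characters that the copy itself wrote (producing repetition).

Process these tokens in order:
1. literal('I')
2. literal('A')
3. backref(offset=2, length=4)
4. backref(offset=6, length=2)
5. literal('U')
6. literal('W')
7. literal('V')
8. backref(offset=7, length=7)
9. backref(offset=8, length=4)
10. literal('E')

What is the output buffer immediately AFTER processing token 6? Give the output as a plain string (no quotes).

Answer: IAIAIAIAUW

Derivation:
Token 1: literal('I'). Output: "I"
Token 2: literal('A'). Output: "IA"
Token 3: backref(off=2, len=4) (overlapping!). Copied 'IAIA' from pos 0. Output: "IAIAIA"
Token 4: backref(off=6, len=2). Copied 'IA' from pos 0. Output: "IAIAIAIA"
Token 5: literal('U'). Output: "IAIAIAIAU"
Token 6: literal('W'). Output: "IAIAIAIAUW"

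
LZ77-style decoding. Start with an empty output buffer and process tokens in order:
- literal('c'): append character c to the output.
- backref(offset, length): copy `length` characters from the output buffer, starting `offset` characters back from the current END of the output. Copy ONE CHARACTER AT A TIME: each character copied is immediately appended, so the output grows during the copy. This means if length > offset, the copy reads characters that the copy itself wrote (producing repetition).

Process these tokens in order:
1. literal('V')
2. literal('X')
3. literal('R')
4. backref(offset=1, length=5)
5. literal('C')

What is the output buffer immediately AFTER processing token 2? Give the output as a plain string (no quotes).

Answer: VX

Derivation:
Token 1: literal('V'). Output: "V"
Token 2: literal('X'). Output: "VX"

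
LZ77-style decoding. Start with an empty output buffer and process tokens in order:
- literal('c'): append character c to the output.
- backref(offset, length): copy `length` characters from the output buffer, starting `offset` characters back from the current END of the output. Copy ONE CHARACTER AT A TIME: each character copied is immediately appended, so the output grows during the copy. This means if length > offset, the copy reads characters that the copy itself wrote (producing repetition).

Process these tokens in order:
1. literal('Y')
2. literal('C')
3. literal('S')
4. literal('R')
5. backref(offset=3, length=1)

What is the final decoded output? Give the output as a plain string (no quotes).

Token 1: literal('Y'). Output: "Y"
Token 2: literal('C'). Output: "YC"
Token 3: literal('S'). Output: "YCS"
Token 4: literal('R'). Output: "YCSR"
Token 5: backref(off=3, len=1). Copied 'C' from pos 1. Output: "YCSRC"

Answer: YCSRC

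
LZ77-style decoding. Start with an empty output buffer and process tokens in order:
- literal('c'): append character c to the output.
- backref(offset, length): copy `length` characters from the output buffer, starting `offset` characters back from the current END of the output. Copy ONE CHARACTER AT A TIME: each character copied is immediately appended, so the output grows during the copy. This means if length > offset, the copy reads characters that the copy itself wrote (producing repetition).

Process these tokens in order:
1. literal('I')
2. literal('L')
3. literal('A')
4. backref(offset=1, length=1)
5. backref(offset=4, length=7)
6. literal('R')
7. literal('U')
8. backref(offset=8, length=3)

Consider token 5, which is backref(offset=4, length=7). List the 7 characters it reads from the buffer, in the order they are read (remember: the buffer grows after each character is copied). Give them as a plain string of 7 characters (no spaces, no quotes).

Token 1: literal('I'). Output: "I"
Token 2: literal('L'). Output: "IL"
Token 3: literal('A'). Output: "ILA"
Token 4: backref(off=1, len=1). Copied 'A' from pos 2. Output: "ILAA"
Token 5: backref(off=4, len=7). Buffer before: "ILAA" (len 4)
  byte 1: read out[0]='I', append. Buffer now: "ILAAI"
  byte 2: read out[1]='L', append. Buffer now: "ILAAIL"
  byte 3: read out[2]='A', append. Buffer now: "ILAAILA"
  byte 4: read out[3]='A', append. Buffer now: "ILAAILAA"
  byte 5: read out[4]='I', append. Buffer now: "ILAAILAAI"
  byte 6: read out[5]='L', append. Buffer now: "ILAAILAAIL"
  byte 7: read out[6]='A', append. Buffer now: "ILAAILAAILA"

Answer: ILAAILA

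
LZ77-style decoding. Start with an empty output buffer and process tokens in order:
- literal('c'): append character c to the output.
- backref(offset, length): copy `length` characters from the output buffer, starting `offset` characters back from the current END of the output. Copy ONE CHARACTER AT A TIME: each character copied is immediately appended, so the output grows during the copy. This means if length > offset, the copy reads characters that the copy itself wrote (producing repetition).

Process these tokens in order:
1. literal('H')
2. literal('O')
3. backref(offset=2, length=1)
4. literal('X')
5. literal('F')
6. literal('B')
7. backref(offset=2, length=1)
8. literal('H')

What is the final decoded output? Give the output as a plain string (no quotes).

Token 1: literal('H'). Output: "H"
Token 2: literal('O'). Output: "HO"
Token 3: backref(off=2, len=1). Copied 'H' from pos 0. Output: "HOH"
Token 4: literal('X'). Output: "HOHX"
Token 5: literal('F'). Output: "HOHXF"
Token 6: literal('B'). Output: "HOHXFB"
Token 7: backref(off=2, len=1). Copied 'F' from pos 4. Output: "HOHXFBF"
Token 8: literal('H'). Output: "HOHXFBFH"

Answer: HOHXFBFH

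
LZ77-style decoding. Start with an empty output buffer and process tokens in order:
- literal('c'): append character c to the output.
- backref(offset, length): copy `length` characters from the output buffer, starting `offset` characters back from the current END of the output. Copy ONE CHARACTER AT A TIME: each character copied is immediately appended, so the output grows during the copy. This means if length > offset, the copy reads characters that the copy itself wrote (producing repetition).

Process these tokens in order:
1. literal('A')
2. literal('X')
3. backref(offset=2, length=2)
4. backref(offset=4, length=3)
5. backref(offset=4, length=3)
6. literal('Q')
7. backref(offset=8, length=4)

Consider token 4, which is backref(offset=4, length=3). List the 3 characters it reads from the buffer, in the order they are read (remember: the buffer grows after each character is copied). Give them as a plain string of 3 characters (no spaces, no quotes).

Answer: AXA

Derivation:
Token 1: literal('A'). Output: "A"
Token 2: literal('X'). Output: "AX"
Token 3: backref(off=2, len=2). Copied 'AX' from pos 0. Output: "AXAX"
Token 4: backref(off=4, len=3). Buffer before: "AXAX" (len 4)
  byte 1: read out[0]='A', append. Buffer now: "AXAXA"
  byte 2: read out[1]='X', append. Buffer now: "AXAXAX"
  byte 3: read out[2]='A', append. Buffer now: "AXAXAXA"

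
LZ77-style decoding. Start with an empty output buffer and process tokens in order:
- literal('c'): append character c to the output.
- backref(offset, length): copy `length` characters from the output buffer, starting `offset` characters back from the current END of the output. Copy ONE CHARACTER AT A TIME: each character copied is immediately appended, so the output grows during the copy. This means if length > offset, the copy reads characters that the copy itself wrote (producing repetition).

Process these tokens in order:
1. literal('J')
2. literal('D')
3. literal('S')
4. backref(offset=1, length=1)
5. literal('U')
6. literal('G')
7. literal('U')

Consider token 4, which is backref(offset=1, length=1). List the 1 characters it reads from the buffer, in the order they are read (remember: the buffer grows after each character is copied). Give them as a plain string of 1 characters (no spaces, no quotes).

Answer: S

Derivation:
Token 1: literal('J'). Output: "J"
Token 2: literal('D'). Output: "JD"
Token 3: literal('S'). Output: "JDS"
Token 4: backref(off=1, len=1). Buffer before: "JDS" (len 3)
  byte 1: read out[2]='S', append. Buffer now: "JDSS"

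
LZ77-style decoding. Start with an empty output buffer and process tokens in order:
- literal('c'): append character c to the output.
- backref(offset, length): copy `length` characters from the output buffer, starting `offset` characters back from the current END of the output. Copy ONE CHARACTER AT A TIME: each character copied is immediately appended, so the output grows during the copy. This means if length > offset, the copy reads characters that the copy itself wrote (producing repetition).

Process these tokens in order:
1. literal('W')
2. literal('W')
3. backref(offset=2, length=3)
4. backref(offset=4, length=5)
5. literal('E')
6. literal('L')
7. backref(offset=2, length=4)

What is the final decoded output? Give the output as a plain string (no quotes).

Answer: WWWWWWWWWWELELEL

Derivation:
Token 1: literal('W'). Output: "W"
Token 2: literal('W'). Output: "WW"
Token 3: backref(off=2, len=3) (overlapping!). Copied 'WWW' from pos 0. Output: "WWWWW"
Token 4: backref(off=4, len=5) (overlapping!). Copied 'WWWWW' from pos 1. Output: "WWWWWWWWWW"
Token 5: literal('E'). Output: "WWWWWWWWWWE"
Token 6: literal('L'). Output: "WWWWWWWWWWEL"
Token 7: backref(off=2, len=4) (overlapping!). Copied 'ELEL' from pos 10. Output: "WWWWWWWWWWELELEL"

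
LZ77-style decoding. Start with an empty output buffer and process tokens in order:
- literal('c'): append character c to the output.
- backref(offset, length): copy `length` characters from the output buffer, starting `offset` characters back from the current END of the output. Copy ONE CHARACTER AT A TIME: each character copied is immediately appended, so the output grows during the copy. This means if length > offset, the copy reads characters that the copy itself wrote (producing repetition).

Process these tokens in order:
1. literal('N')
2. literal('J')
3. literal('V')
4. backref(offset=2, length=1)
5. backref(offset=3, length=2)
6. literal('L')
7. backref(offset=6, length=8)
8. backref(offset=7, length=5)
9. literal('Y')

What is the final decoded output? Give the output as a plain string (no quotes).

Answer: NJVJJVLJVJJVLJVVJJVLY

Derivation:
Token 1: literal('N'). Output: "N"
Token 2: literal('J'). Output: "NJ"
Token 3: literal('V'). Output: "NJV"
Token 4: backref(off=2, len=1). Copied 'J' from pos 1. Output: "NJVJ"
Token 5: backref(off=3, len=2). Copied 'JV' from pos 1. Output: "NJVJJV"
Token 6: literal('L'). Output: "NJVJJVL"
Token 7: backref(off=6, len=8) (overlapping!). Copied 'JVJJVLJV' from pos 1. Output: "NJVJJVLJVJJVLJV"
Token 8: backref(off=7, len=5). Copied 'VJJVL' from pos 8. Output: "NJVJJVLJVJJVLJVVJJVL"
Token 9: literal('Y'). Output: "NJVJJVLJVJJVLJVVJJVLY"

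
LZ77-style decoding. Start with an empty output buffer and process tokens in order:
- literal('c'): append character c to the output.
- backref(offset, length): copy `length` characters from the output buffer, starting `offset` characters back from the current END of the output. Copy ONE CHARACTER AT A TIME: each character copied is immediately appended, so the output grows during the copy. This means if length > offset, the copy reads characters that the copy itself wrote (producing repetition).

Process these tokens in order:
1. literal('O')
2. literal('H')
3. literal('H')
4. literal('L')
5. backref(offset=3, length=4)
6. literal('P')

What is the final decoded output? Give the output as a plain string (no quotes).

Answer: OHHLHHLHP

Derivation:
Token 1: literal('O'). Output: "O"
Token 2: literal('H'). Output: "OH"
Token 3: literal('H'). Output: "OHH"
Token 4: literal('L'). Output: "OHHL"
Token 5: backref(off=3, len=4) (overlapping!). Copied 'HHLH' from pos 1. Output: "OHHLHHLH"
Token 6: literal('P'). Output: "OHHLHHLHP"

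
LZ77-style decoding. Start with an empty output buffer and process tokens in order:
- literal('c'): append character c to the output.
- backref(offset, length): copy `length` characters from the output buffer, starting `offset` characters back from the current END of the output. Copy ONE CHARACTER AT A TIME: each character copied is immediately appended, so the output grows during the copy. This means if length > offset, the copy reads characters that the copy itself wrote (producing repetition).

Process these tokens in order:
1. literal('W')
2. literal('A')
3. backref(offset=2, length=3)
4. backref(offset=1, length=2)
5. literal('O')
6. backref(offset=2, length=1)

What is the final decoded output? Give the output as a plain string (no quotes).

Answer: WAWAWWWOW

Derivation:
Token 1: literal('W'). Output: "W"
Token 2: literal('A'). Output: "WA"
Token 3: backref(off=2, len=3) (overlapping!). Copied 'WAW' from pos 0. Output: "WAWAW"
Token 4: backref(off=1, len=2) (overlapping!). Copied 'WW' from pos 4. Output: "WAWAWWW"
Token 5: literal('O'). Output: "WAWAWWWO"
Token 6: backref(off=2, len=1). Copied 'W' from pos 6. Output: "WAWAWWWOW"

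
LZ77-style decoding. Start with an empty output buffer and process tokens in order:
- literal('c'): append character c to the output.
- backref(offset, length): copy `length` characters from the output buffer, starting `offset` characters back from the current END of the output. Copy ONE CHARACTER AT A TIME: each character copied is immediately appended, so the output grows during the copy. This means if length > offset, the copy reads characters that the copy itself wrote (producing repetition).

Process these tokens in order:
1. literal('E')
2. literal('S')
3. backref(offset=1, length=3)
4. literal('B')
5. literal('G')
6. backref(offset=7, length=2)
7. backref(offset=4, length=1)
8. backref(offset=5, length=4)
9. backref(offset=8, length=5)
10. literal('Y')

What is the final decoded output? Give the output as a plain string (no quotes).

Answer: ESSSSBGESBBGESGESBBY

Derivation:
Token 1: literal('E'). Output: "E"
Token 2: literal('S'). Output: "ES"
Token 3: backref(off=1, len=3) (overlapping!). Copied 'SSS' from pos 1. Output: "ESSSS"
Token 4: literal('B'). Output: "ESSSSB"
Token 5: literal('G'). Output: "ESSSSBG"
Token 6: backref(off=7, len=2). Copied 'ES' from pos 0. Output: "ESSSSBGES"
Token 7: backref(off=4, len=1). Copied 'B' from pos 5. Output: "ESSSSBGESB"
Token 8: backref(off=5, len=4). Copied 'BGES' from pos 5. Output: "ESSSSBGESBBGES"
Token 9: backref(off=8, len=5). Copied 'GESBB' from pos 6. Output: "ESSSSBGESBBGESGESBB"
Token 10: literal('Y'). Output: "ESSSSBGESBBGESGESBBY"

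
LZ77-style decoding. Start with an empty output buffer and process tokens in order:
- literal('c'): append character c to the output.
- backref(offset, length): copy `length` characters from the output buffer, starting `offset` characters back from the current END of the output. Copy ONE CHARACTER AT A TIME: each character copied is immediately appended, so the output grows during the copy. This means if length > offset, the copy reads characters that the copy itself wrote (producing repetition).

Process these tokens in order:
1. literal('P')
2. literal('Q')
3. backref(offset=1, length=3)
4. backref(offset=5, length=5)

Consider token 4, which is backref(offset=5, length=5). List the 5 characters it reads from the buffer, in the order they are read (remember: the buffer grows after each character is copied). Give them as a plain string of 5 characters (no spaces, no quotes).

Token 1: literal('P'). Output: "P"
Token 2: literal('Q'). Output: "PQ"
Token 3: backref(off=1, len=3) (overlapping!). Copied 'QQQ' from pos 1. Output: "PQQQQ"
Token 4: backref(off=5, len=5). Buffer before: "PQQQQ" (len 5)
  byte 1: read out[0]='P', append. Buffer now: "PQQQQP"
  byte 2: read out[1]='Q', append. Buffer now: "PQQQQPQ"
  byte 3: read out[2]='Q', append. Buffer now: "PQQQQPQQ"
  byte 4: read out[3]='Q', append. Buffer now: "PQQQQPQQQ"
  byte 5: read out[4]='Q', append. Buffer now: "PQQQQPQQQQ"

Answer: PQQQQ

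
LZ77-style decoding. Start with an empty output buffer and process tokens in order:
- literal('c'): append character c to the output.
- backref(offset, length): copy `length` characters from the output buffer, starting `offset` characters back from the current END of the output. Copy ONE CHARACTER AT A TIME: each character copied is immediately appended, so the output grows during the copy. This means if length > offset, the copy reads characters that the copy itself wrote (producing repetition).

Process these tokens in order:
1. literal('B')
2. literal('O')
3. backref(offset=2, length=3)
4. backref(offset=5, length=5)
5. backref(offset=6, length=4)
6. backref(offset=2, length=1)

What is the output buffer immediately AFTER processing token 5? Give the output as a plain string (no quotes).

Answer: BOBOBBOBOBBBOB

Derivation:
Token 1: literal('B'). Output: "B"
Token 2: literal('O'). Output: "BO"
Token 3: backref(off=2, len=3) (overlapping!). Copied 'BOB' from pos 0. Output: "BOBOB"
Token 4: backref(off=5, len=5). Copied 'BOBOB' from pos 0. Output: "BOBOBBOBOB"
Token 5: backref(off=6, len=4). Copied 'BBOB' from pos 4. Output: "BOBOBBOBOBBBOB"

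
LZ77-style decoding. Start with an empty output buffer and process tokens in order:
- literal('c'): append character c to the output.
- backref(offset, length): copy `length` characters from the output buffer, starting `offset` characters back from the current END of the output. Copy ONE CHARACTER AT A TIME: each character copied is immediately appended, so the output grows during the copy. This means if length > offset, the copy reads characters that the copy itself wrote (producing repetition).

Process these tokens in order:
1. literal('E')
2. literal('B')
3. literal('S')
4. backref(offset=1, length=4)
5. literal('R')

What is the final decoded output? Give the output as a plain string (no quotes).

Answer: EBSSSSSR

Derivation:
Token 1: literal('E'). Output: "E"
Token 2: literal('B'). Output: "EB"
Token 3: literal('S'). Output: "EBS"
Token 4: backref(off=1, len=4) (overlapping!). Copied 'SSSS' from pos 2. Output: "EBSSSSS"
Token 5: literal('R'). Output: "EBSSSSSR"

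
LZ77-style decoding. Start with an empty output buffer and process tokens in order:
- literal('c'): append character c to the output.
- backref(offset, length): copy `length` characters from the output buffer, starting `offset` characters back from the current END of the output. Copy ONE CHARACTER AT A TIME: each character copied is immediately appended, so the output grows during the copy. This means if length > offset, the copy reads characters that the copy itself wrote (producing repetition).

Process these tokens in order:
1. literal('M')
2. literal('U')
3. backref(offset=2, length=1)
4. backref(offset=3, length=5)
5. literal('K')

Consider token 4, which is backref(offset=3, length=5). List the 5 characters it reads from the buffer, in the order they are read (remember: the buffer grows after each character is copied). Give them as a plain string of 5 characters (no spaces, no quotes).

Token 1: literal('M'). Output: "M"
Token 2: literal('U'). Output: "MU"
Token 3: backref(off=2, len=1). Copied 'M' from pos 0. Output: "MUM"
Token 4: backref(off=3, len=5). Buffer before: "MUM" (len 3)
  byte 1: read out[0]='M', append. Buffer now: "MUMM"
  byte 2: read out[1]='U', append. Buffer now: "MUMMU"
  byte 3: read out[2]='M', append. Buffer now: "MUMMUM"
  byte 4: read out[3]='M', append. Buffer now: "MUMMUMM"
  byte 5: read out[4]='U', append. Buffer now: "MUMMUMMU"

Answer: MUMMU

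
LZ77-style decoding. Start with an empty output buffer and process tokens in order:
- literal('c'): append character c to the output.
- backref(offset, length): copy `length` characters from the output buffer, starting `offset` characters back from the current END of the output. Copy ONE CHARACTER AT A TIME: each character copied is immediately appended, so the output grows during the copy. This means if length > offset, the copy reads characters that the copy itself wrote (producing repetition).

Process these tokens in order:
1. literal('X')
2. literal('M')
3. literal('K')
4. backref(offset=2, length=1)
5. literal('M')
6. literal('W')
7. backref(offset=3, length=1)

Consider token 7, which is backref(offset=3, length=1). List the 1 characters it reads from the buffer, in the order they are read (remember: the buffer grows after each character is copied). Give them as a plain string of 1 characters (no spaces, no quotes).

Answer: M

Derivation:
Token 1: literal('X'). Output: "X"
Token 2: literal('M'). Output: "XM"
Token 3: literal('K'). Output: "XMK"
Token 4: backref(off=2, len=1). Copied 'M' from pos 1. Output: "XMKM"
Token 5: literal('M'). Output: "XMKMM"
Token 6: literal('W'). Output: "XMKMMW"
Token 7: backref(off=3, len=1). Buffer before: "XMKMMW" (len 6)
  byte 1: read out[3]='M', append. Buffer now: "XMKMMWM"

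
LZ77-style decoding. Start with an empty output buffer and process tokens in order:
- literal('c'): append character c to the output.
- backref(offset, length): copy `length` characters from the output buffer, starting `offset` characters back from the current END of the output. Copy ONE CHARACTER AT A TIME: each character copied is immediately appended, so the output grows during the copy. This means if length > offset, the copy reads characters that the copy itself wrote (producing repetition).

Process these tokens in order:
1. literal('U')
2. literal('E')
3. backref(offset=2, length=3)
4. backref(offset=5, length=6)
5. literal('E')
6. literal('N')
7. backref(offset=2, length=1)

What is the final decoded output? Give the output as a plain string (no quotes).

Token 1: literal('U'). Output: "U"
Token 2: literal('E'). Output: "UE"
Token 3: backref(off=2, len=3) (overlapping!). Copied 'UEU' from pos 0. Output: "UEUEU"
Token 4: backref(off=5, len=6) (overlapping!). Copied 'UEUEUU' from pos 0. Output: "UEUEUUEUEUU"
Token 5: literal('E'). Output: "UEUEUUEUEUUE"
Token 6: literal('N'). Output: "UEUEUUEUEUUEN"
Token 7: backref(off=2, len=1). Copied 'E' from pos 11. Output: "UEUEUUEUEUUENE"

Answer: UEUEUUEUEUUENE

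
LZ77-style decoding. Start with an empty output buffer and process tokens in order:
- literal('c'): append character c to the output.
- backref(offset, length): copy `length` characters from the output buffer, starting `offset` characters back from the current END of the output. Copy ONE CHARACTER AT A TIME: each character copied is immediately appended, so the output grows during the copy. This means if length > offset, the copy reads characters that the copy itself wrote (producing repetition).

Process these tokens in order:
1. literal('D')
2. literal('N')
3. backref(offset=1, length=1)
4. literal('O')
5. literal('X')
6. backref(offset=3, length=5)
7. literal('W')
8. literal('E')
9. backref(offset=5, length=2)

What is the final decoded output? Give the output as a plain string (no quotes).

Token 1: literal('D'). Output: "D"
Token 2: literal('N'). Output: "DN"
Token 3: backref(off=1, len=1). Copied 'N' from pos 1. Output: "DNN"
Token 4: literal('O'). Output: "DNNO"
Token 5: literal('X'). Output: "DNNOX"
Token 6: backref(off=3, len=5) (overlapping!). Copied 'NOXNO' from pos 2. Output: "DNNOXNOXNO"
Token 7: literal('W'). Output: "DNNOXNOXNOW"
Token 8: literal('E'). Output: "DNNOXNOXNOWE"
Token 9: backref(off=5, len=2). Copied 'XN' from pos 7. Output: "DNNOXNOXNOWEXN"

Answer: DNNOXNOXNOWEXN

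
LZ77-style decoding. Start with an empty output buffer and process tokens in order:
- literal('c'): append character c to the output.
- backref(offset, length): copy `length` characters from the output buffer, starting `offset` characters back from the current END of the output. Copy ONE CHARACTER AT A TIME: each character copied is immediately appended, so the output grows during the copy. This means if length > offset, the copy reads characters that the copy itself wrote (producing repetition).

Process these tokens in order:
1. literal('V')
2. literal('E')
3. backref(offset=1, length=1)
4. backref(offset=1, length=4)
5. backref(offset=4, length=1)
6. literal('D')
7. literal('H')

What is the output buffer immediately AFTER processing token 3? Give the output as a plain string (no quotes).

Answer: VEE

Derivation:
Token 1: literal('V'). Output: "V"
Token 2: literal('E'). Output: "VE"
Token 3: backref(off=1, len=1). Copied 'E' from pos 1. Output: "VEE"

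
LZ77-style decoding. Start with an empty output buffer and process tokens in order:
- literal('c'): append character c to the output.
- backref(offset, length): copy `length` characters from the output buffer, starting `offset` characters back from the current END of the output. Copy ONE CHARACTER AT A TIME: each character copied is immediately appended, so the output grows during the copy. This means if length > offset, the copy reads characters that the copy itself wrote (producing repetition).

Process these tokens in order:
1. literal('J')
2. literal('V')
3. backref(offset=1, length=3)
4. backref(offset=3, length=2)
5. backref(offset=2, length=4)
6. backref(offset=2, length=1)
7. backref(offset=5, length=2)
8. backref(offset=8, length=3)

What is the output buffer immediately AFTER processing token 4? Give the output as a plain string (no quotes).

Token 1: literal('J'). Output: "J"
Token 2: literal('V'). Output: "JV"
Token 3: backref(off=1, len=3) (overlapping!). Copied 'VVV' from pos 1. Output: "JVVVV"
Token 4: backref(off=3, len=2). Copied 'VV' from pos 2. Output: "JVVVVVV"

Answer: JVVVVVV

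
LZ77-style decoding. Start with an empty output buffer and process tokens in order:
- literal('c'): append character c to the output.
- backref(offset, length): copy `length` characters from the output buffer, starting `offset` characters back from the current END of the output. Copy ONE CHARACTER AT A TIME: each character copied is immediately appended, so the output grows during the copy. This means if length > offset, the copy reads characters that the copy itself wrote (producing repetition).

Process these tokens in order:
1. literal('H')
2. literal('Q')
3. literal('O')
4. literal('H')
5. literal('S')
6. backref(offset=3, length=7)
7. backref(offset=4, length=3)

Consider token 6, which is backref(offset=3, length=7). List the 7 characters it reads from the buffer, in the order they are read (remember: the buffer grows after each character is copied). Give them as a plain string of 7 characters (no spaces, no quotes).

Answer: OHSOHSO

Derivation:
Token 1: literal('H'). Output: "H"
Token 2: literal('Q'). Output: "HQ"
Token 3: literal('O'). Output: "HQO"
Token 4: literal('H'). Output: "HQOH"
Token 5: literal('S'). Output: "HQOHS"
Token 6: backref(off=3, len=7). Buffer before: "HQOHS" (len 5)
  byte 1: read out[2]='O', append. Buffer now: "HQOHSO"
  byte 2: read out[3]='H', append. Buffer now: "HQOHSOH"
  byte 3: read out[4]='S', append. Buffer now: "HQOHSOHS"
  byte 4: read out[5]='O', append. Buffer now: "HQOHSOHSO"
  byte 5: read out[6]='H', append. Buffer now: "HQOHSOHSOH"
  byte 6: read out[7]='S', append. Buffer now: "HQOHSOHSOHS"
  byte 7: read out[8]='O', append. Buffer now: "HQOHSOHSOHSO"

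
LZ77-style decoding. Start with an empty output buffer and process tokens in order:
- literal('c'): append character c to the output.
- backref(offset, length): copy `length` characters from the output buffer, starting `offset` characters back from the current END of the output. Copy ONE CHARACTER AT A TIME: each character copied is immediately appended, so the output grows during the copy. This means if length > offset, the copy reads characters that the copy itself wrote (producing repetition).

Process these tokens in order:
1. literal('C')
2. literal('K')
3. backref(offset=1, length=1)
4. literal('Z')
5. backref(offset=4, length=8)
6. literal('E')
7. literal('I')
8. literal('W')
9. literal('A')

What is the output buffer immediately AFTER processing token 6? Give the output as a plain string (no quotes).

Token 1: literal('C'). Output: "C"
Token 2: literal('K'). Output: "CK"
Token 3: backref(off=1, len=1). Copied 'K' from pos 1. Output: "CKK"
Token 4: literal('Z'). Output: "CKKZ"
Token 5: backref(off=4, len=8) (overlapping!). Copied 'CKKZCKKZ' from pos 0. Output: "CKKZCKKZCKKZ"
Token 6: literal('E'). Output: "CKKZCKKZCKKZE"

Answer: CKKZCKKZCKKZE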